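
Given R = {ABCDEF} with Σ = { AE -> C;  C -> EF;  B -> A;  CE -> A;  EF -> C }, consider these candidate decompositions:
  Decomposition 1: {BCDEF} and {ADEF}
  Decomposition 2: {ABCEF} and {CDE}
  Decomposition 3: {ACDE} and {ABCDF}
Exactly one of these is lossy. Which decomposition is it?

Decomposition 1: common = {DEF}, closure = {ACDEF} → lossless.
Decomposition 2: common = {CE}, closure = {ACEF} → lossy.
Decomposition 3: common = {ACD}, closure = {ACDEF} → lossless.

Decomposition 2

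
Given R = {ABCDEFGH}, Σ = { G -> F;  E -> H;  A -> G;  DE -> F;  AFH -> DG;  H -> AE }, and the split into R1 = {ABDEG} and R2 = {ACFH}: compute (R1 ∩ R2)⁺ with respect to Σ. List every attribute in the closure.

R1 ∩ R2 = {A}.
A → G applies, adding G
G → F applies, adding F
Closure: {AFG}.

AFG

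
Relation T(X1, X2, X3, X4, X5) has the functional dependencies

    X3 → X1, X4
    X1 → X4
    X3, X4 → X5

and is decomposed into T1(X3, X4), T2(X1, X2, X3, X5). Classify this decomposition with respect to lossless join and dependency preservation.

lossless but not dependency-preserving

Lossless test: (X3)⁺ = {X1, X3, X4, X5}, which contains all of one fragment — lossless.
Dependency preservation: the restricted closure of {X1} across the fragments never reaches {X4}, so X1 → X4 cannot be enforced without a join — not preserved.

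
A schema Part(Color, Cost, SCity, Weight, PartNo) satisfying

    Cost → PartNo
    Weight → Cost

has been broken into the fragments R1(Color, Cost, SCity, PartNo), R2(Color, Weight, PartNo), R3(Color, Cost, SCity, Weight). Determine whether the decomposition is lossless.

Yes

Chase test. Columns are Color, Cost, SCity, Weight, PartNo; row i has aⱼ where attribute j ∈ Ri, else bᵢⱼ.
Initial tableau (one row per fragment):
  row 1: a1 a2 a3 b14 a5
  row 2: a1 b22 b23 a4 a5
  row 3: a1 a2 a3 a4 b35
Rows 1 and 3 agree on Cost; apply Cost→PartNo and equate their PartNo entries.
Rows 2 and 3 agree on Weight; apply Weight→Cost and equate their Cost entries.
Row 3 is now all distinguished symbols — the join is lossless.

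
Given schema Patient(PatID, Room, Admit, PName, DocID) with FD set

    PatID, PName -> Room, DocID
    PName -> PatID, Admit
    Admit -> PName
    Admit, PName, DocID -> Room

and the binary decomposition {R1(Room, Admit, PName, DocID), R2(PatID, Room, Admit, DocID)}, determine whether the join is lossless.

Common attributes: R1 ∩ R2 = {Room, Admit, DocID}.
Closure of {Room, Admit, DocID}: Admit → PName applies, adding PName; PName → PatID, Admit applies, adding PatID. So (Room, Admit, DocID)⁺ = {PatID, Room, Admit, PName, DocID}.
This closure contains every attribute of R1, so R1 ∩ R2 → R1. The join is lossless.

Yes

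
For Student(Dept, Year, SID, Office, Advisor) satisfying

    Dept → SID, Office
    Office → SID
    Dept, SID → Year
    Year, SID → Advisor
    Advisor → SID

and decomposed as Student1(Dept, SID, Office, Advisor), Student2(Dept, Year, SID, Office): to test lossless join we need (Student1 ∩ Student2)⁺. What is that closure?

Student1 ∩ Student2 = {Dept, SID, Office}.
Dept, SID → Year applies, adding Year
Year, SID → Advisor applies, adding Advisor
Closure: {Dept, Year, SID, Office, Advisor}.

Dept, Year, SID, Office, Advisor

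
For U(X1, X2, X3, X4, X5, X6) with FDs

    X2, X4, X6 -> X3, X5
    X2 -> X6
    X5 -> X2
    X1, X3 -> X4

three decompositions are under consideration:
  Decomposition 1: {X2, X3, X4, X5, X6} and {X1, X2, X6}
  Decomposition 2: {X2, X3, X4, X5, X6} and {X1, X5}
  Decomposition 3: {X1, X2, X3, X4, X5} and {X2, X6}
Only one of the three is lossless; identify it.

Decomposition 3

Decomposition 1: common = {X2, X6}, closure = {X2, X6} → lossy.
Decomposition 2: common = {X5}, closure = {X2, X5, X6} → lossy.
Decomposition 3: common = {X2}, closure = {X2, X6} → lossless.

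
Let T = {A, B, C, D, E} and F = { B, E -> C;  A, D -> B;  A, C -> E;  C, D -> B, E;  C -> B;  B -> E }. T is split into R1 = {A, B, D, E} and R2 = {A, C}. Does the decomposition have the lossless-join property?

Common attributes: R1 ∩ R2 = {A}.
No dependency enlarges {A}, so (A)⁺ = {A}.
The closure contains neither all of R1 = {A, B, D, E} nor all of R2 = {A, C}, so the common attributes are not a superkey of either fragment. The join is lossy.

No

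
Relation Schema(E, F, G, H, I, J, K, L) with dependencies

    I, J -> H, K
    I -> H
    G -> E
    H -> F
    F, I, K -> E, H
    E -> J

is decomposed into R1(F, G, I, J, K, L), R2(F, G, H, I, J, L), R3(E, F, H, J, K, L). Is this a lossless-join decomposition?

Chase test. Columns are E, F, G, H, I, J, K, L; row i has aⱼ where attribute j ∈ Ri, else bᵢⱼ.
Initial tableau (one row per fragment):
  row 1: b11 a2 a3 b14 a5 a6 a7 a8
  row 2: b21 a2 a3 a4 a5 a6 b27 a8
  row 3: a1 a2 b33 a4 b35 a6 a7 a8
Rows 1 and 2 agree on I, J; apply I, J→H, K and equate their H, K entries.
Rows 1 and 2 agree on G; apply G→E and equate their E entries.
No row becomes fully distinguished — the join is lossy.

No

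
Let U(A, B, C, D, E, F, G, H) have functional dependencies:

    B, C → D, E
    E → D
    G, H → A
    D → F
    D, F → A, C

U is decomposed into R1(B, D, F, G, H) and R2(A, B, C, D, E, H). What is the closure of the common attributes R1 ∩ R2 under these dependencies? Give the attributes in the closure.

A, B, C, D, E, F, H

R1 ∩ R2 = {B, D, H}.
D → F applies, adding F
D, F → A, C applies, adding A, C
B, C → D, E applies, adding E
Closure: {A, B, C, D, E, F, H}.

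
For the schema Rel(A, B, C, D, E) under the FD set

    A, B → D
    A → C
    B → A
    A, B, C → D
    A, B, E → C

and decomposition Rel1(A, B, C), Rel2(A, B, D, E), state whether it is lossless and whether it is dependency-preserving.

Lossless test: (A, B)⁺ = {A, B, C, D}, which contains all of one fragment — lossless.
Dependency preservation: A, B, C → D; A, B, E → C are not contained in any single fragment, but the restricted closure of each left-hand side across the fragments still reaches the right-hand side; the remaining FDs each lie inside some fragment. All dependencies are preserved.

lossless and dependency-preserving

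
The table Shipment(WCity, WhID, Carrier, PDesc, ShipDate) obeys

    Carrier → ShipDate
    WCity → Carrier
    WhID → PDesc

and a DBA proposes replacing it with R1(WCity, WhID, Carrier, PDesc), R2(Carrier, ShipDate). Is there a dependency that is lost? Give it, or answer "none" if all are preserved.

Carrier → ShipDate lies within R2.
WCity → Carrier lies within R1.
WhID → PDesc lies within R1.
Every dependency is enforceable on the fragments, so the decomposition is dependency-preserving.

none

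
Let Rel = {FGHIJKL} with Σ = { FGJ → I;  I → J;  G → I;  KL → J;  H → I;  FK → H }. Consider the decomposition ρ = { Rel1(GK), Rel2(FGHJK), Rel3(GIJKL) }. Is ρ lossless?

No

Chase test. Columns are FGHIJKL; row i has aⱼ where attribute j ∈ Reli, else bᵢⱼ.
Initial tableau (one row per fragment):
  row 1: b11 a2 b13 b14 b15 a6 b17
  row 2: a1 a2 a3 b24 a5 a6 b27
  row 3: b31 a2 b33 a4 a5 a6 a7
Rows 1 and 2 agree on G; apply G→I and equate their I entries.
Rows 1 and 3 agree on G; apply G→I and equate their I entries.
Rows 1 and 2 agree on I; apply I→J and equate their J entries.
No row becomes fully distinguished — the join is lossy.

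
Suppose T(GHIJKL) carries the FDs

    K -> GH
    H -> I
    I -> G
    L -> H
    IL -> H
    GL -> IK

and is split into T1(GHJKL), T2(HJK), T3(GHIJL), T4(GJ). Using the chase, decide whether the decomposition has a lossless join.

Yes

Chase test. Columns are GHIJKL; row i has aⱼ where attribute j ∈ Ti, else bᵢⱼ.
Initial tableau (one row per fragment):
  row 1: a1 a2 b13 a4 a5 a6
  row 2: b21 a2 b23 a4 a5 b26
  row 3: a1 a2 a3 a4 b35 a6
  row 4: a1 b42 b43 a4 b45 b46
Rows 1 and 2 agree on K; apply K→GH and equate their GH entries.
Rows 1 and 2 agree on H; apply H→I and equate their I entries.
Rows 1 and 3 agree on H; apply H→I and equate their I entries.
Rows 1 and 3 agree on GL; apply GL→IK and equate their IK entries.
Row 1 is now all distinguished symbols — the join is lossless.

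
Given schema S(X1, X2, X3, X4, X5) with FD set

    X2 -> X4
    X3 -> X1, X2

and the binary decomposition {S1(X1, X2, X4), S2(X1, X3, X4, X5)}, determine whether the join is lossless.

Common attributes: S1 ∩ S2 = {X1, X4}.
No dependency enlarges {X1, X4}, so (X1, X4)⁺ = {X1, X4}.
The closure contains neither all of S1 = {X1, X2, X4} nor all of S2 = {X1, X3, X4, X5}, so the common attributes are not a superkey of either fragment. The join is lossy.

No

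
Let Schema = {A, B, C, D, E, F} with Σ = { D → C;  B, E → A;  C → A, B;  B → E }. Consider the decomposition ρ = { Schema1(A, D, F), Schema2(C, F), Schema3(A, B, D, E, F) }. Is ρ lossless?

Chase test. Columns are A, B, C, D, E, F; row i has aⱼ where attribute j ∈ Schemai, else bᵢⱼ.
Initial tableau (one row per fragment):
  row 1: a1 b12 b13 a4 b15 a6
  row 2: b21 b22 a3 b24 b25 a6
  row 3: a1 a2 b33 a4 a5 a6
Rows 1 and 3 agree on D; apply D→C and equate their C entries.
Rows 1 and 3 agree on C; apply C→A, B and equate their A, B entries.
Rows 1 and 3 agree on B; apply B→E and equate their E entries.
No row becomes fully distinguished — the join is lossy.

No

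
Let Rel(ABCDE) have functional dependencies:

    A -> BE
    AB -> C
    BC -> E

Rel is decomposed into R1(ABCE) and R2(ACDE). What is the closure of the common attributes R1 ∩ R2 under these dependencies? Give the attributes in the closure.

ABCE

R1 ∩ R2 = {ACE}.
A → BE applies, adding B
Closure: {ABCE}.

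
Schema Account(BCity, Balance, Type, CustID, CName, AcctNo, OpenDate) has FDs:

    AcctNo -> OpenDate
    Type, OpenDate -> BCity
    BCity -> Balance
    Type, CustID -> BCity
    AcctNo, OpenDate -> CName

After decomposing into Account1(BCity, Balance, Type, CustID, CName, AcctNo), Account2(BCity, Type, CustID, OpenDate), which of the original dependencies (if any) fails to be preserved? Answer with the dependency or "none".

AcctNo -> OpenDate

Check AcctNo → OpenDate: no single fragment contains all of {AcctNo, OpenDate}, and the restricted closure of {AcctNo} across the fragments never reaches {OpenDate}.
Type, OpenDate → BCity is preserved.
BCity → Balance is preserved.
Type, CustID → BCity is preserved.
AcctNo, OpenDate → CName is preserved.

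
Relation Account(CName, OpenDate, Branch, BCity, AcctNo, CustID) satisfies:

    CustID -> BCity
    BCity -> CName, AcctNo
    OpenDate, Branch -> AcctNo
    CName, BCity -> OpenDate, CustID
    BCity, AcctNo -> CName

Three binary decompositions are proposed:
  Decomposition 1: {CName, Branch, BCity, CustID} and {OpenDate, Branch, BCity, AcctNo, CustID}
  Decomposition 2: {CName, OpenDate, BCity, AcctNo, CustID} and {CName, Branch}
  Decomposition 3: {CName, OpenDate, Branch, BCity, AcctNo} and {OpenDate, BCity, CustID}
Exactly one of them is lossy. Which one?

Decomposition 2

Decomposition 1: common = {Branch, BCity, CustID}, closure = {CName, OpenDate, Branch, BCity, AcctNo, CustID} → lossless.
Decomposition 2: common = {CName}, closure = {CName} → lossy.
Decomposition 3: common = {OpenDate, BCity}, closure = {CName, OpenDate, BCity, AcctNo, CustID} → lossless.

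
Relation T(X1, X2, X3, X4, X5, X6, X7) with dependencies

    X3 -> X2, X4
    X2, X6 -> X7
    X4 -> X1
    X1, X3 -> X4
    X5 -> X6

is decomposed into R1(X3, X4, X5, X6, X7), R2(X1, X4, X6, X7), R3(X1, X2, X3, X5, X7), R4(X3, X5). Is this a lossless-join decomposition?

Yes

Chase test. Columns are X1, X2, X3, X4, X5, X6, X7; row i has aⱼ where attribute j ∈ Ri, else bᵢⱼ.
Initial tableau (one row per fragment):
  row 1: b11 b12 a3 a4 a5 a6 a7
  row 2: a1 b22 b23 a4 b25 a6 a7
  row 3: a1 a2 a3 b34 a5 b36 a7
  row 4: b41 b42 a3 b44 a5 b46 b47
Rows 1 and 3 agree on X3; apply X3→X2, X4 and equate their X2, X4 entries.
Rows 1 and 4 agree on X3; apply X3→X2, X4 and equate their X2, X4 entries.
Rows 1 and 2 agree on X4; apply X4→X1 and equate their X1 entries.
Rows 1 and 4 agree on X4; apply X4→X1 and equate their X1 entries.
Rows 1 and 3 agree on X5; apply X5→X6 and equate their X6 entries.
Rows 1 and 4 agree on X5; apply X5→X6 and equate their X6 entries.
Rows 1 and 4 agree on X2, X6; apply X2, X6→X7 and equate their X7 entries.
Row 1 is now all distinguished symbols — the join is lossless.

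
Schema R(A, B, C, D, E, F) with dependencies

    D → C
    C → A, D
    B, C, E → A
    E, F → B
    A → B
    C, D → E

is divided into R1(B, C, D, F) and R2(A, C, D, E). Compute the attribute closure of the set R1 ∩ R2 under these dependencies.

A, B, C, D, E

R1 ∩ R2 = {C, D}.
C → A, D applies, adding A
A → B applies, adding B
C, D → E applies, adding E
Closure: {A, B, C, D, E}.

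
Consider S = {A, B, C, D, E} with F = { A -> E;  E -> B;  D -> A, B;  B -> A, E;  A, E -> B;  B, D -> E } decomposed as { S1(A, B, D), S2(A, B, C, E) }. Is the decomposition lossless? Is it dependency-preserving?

lossy but dependency-preserving

Lossless test: (A, B)⁺ = {A, B, E}, which is a superkey of neither fragment — lossy.
Dependency preservation: B, D → E is not contained in any single fragment, but the restricted closure of its left-hand side across the fragments still reaches the right-hand side; the remaining FDs each lie inside some fragment. All dependencies are preserved.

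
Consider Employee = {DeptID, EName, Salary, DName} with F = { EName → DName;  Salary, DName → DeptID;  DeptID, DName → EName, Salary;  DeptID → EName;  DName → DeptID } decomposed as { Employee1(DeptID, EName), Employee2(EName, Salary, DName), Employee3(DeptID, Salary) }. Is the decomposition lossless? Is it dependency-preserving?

Lossless test (chase): Rows 1 and 2 agree on EName; apply EName→DName and equate their DName entries. Rows 1 and 3 agree on DeptID; apply DeptID→EName and equate their EName entries. Rows 1 and 2 agree on DName; apply DName→DeptID and equate their DeptID entries. Rows 1 and 3 agree on EName; apply EName→DName and equate their DName entries. Rows 1 and 2 agree on DeptID, DName; apply DeptID, DName→EName, Salary and equate their EName, Salary entries. Row 1 is now all distinguished symbols — the join is lossless.
Dependency preservation: Salary, DName → DeptID; DeptID, DName → EName, Salary; DName → DeptID are not contained in any single fragment, but the restricted closure of each left-hand side across the fragments still reaches the right-hand side; the remaining FDs each lie inside some fragment. All dependencies are preserved.

lossless and dependency-preserving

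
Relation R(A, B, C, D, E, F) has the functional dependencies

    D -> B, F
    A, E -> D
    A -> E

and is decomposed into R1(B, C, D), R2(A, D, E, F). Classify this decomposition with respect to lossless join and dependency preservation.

Lossless test: (D)⁺ = {B, D, F}, which is a superkey of neither fragment — lossy.
Dependency preservation: D → B, F is not contained in any single fragment, but the restricted closure of its left-hand side across the fragments still reaches the right-hand side; the remaining FDs each lie inside some fragment. All dependencies are preserved.

lossy but dependency-preserving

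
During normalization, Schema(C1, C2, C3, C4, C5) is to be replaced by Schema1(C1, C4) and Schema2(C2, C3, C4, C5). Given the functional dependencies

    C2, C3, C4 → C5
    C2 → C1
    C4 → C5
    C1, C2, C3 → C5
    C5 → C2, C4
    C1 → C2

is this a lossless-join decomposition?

Yes

Common attributes: Schema1 ∩ Schema2 = {C4}.
Closure of {C4}: C4 → C5 applies, adding C5; C5 → C2, C4 applies, adding C2; C2 → C1 applies, adding C1. So (C4)⁺ = {C1, C2, C4, C5}.
This closure contains every attribute of Schema1, so Schema1 ∩ Schema2 → Schema1. The join is lossless.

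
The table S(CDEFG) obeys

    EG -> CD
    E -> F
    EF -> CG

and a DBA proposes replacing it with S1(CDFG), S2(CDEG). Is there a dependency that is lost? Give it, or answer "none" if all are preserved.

E -> F

Check E → F: no single fragment contains all of {EF}, and the restricted closure of {E} across the fragments never reaches {F}.
EG → CD is preserved.
EF → CG is preserved.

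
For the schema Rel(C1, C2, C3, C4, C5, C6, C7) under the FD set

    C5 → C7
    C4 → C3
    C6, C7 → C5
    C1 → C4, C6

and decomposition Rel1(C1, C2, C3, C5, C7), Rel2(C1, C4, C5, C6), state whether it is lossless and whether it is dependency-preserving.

Lossless test: (C1, C5)⁺ = {C1, C3, C4, C5, C6, C7}, which contains all of one fragment — lossless.
Dependency preservation: the restricted closure of {C4} across the fragments never reaches {C3}, so C4 → C3 cannot be enforced without a join — not preserved.

lossless but not dependency-preserving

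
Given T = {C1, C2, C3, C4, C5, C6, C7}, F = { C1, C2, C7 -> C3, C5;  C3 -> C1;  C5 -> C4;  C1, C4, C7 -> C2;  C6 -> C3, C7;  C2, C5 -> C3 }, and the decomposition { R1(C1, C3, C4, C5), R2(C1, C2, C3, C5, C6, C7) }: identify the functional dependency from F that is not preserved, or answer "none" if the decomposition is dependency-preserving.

C1, C4, C7 -> C2

Check C1, C4, C7 → C2: no single fragment contains all of {C1, C2, C4, C7}, and the restricted closure of {C1, C4, C7} across the fragments never reaches {C2}.
C1, C2, C7 → C3, C5 is preserved.
C3 → C1 is preserved.
C5 → C4 is preserved.
C6 → C3, C7 is preserved.
C2, C5 → C3 is preserved.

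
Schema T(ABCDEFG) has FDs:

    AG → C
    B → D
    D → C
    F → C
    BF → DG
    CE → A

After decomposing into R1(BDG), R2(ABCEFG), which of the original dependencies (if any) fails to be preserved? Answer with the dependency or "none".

Check D → C: no single fragment contains all of {CD}, and the restricted closure of {D} across the fragments never reaches {C}.
AG → C is preserved.
B → D is preserved.
F → C is preserved.
BF → DG is preserved.
CE → A is preserved.

D → C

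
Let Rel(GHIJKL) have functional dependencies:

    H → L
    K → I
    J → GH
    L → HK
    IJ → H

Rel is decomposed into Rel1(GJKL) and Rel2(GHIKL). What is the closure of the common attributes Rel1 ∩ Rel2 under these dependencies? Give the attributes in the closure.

Rel1 ∩ Rel2 = {GKL}.
K → I applies, adding I
L → HK applies, adding H
Closure: {GHIKL}.

GHIKL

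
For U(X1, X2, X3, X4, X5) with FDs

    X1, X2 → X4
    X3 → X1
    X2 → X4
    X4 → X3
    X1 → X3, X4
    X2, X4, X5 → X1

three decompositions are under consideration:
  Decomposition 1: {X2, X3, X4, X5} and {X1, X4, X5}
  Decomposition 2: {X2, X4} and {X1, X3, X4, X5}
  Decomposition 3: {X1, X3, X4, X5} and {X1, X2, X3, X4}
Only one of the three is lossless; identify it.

Decomposition 1

Decomposition 1: common = {X4, X5}, closure = {X1, X3, X4, X5} → lossless.
Decomposition 2: common = {X4}, closure = {X1, X3, X4} → lossy.
Decomposition 3: common = {X1, X3, X4}, closure = {X1, X3, X4} → lossy.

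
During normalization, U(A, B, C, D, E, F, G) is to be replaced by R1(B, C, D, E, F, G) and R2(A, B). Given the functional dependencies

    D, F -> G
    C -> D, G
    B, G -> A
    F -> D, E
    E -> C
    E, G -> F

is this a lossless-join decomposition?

No

Common attributes: R1 ∩ R2 = {B}.
No dependency enlarges {B}, so (B)⁺ = {B}.
The closure contains neither all of R1 = {B, C, D, E, F, G} nor all of R2 = {A, B}, so the common attributes are not a superkey of either fragment. The join is lossy.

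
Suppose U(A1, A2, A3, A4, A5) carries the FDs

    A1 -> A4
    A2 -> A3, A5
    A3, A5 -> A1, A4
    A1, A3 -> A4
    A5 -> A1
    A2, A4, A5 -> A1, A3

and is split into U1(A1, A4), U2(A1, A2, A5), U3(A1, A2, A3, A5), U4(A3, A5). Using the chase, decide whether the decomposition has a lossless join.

Yes

Chase test. Columns are A1, A2, A3, A4, A5; row i has aⱼ where attribute j ∈ Ui, else bᵢⱼ.
Initial tableau (one row per fragment):
  row 1: a1 b12 b13 a4 b15
  row 2: a1 a2 b23 b24 a5
  row 3: a1 a2 a3 b34 a5
  row 4: b41 b42 a3 b44 a5
Rows 1 and 2 agree on A1; apply A1→A4 and equate their A4 entries.
Rows 1 and 3 agree on A1; apply A1→A4 and equate their A4 entries.
Rows 2 and 3 agree on A2; apply A2→A3, A5 and equate their A3, A5 entries.
Rows 2 and 4 agree on A3, A5; apply A3, A5→A1, A4 and equate their A1, A4 entries.
Row 2 is now all distinguished symbols — the join is lossless.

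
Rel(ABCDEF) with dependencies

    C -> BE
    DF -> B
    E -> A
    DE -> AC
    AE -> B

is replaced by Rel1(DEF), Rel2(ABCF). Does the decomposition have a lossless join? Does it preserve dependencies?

Lossless test: (F)⁺ = {F}, which is a superkey of neither fragment — lossy.
Dependency preservation: the restricted closure of {C} across the fragments never reaches {BE}, so C → BE cannot be enforced without a join — not preserved.

lossy and not dependency-preserving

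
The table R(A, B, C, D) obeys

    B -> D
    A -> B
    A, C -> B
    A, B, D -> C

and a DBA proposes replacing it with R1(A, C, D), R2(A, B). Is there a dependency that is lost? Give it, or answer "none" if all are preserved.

Check B → D: no single fragment contains all of {B, D}, and the restricted closure of {B} across the fragments never reaches {D}.
A → B is preserved.
A, C → B is preserved.
A, B, D → C is preserved.

B -> D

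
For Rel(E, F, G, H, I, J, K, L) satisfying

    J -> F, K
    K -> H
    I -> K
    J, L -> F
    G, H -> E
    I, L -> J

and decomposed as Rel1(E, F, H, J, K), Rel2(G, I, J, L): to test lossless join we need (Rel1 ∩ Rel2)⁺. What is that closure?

Rel1 ∩ Rel2 = {J}.
J → F, K applies, adding F, K
K → H applies, adding H
Closure: {F, H, J, K}.

F, H, J, K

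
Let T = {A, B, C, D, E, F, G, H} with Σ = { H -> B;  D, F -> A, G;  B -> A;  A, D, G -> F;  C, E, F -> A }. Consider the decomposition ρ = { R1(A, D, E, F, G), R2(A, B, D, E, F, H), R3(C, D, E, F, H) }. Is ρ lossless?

Chase test. Columns are A, B, C, D, E, F, G, H; row i has aⱼ where attribute j ∈ Ri, else bᵢⱼ.
Initial tableau (one row per fragment):
  row 1: a1 b12 b13 a4 a5 a6 a7 b18
  row 2: a1 a2 b23 a4 a5 a6 b27 a8
  row 3: b31 b32 a3 a4 a5 a6 b37 a8
Rows 2 and 3 agree on H; apply H→B and equate their B entries.
Rows 1 and 2 agree on D, F; apply D, F→A, G and equate their A, G entries.
Rows 1 and 3 agree on D, F; apply D, F→A, G and equate their A, G entries.
Row 3 is now all distinguished symbols — the join is lossless.

Yes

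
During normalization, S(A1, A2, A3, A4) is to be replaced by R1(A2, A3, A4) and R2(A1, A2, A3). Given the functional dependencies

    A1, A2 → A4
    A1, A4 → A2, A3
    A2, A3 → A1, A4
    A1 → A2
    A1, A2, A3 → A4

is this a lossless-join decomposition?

Common attributes: R1 ∩ R2 = {A2, A3}.
Closure of {A2, A3}: A2, A3 → A1, A4 applies, adding A1, A4. So (A2, A3)⁺ = {A1, A2, A3, A4}.
This closure contains every attribute of R1, so R1 ∩ R2 → R1. The join is lossless.

Yes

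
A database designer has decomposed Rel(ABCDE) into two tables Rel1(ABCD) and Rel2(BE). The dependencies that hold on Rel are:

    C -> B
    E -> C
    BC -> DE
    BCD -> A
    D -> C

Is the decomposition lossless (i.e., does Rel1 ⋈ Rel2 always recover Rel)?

Common attributes: Rel1 ∩ Rel2 = {B}.
No dependency enlarges {B}, so (B)⁺ = {B}.
The closure contains neither all of Rel1 = {ABCD} nor all of Rel2 = {BE}, so the common attributes are not a superkey of either fragment. The join is lossy.

No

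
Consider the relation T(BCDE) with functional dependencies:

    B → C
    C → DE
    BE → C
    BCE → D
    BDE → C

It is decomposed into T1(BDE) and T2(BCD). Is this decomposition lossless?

Yes

Common attributes: T1 ∩ T2 = {BD}.
Closure of {BD}: B → C applies, adding C; C → DE applies, adding E. So (BD)⁺ = {BCDE}.
This closure contains every attribute of T1, so T1 ∩ T2 → T1. The join is lossless.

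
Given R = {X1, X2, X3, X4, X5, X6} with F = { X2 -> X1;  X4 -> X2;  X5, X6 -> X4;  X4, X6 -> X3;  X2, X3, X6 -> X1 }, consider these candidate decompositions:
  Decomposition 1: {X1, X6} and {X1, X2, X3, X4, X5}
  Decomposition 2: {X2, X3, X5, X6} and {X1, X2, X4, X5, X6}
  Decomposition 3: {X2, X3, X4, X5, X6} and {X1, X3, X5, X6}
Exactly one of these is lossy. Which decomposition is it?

Decomposition 1: common = {X1}, closure = {X1} → lossy.
Decomposition 2: common = {X2, X5, X6}, closure = {X1, X2, X3, X4, X5, X6} → lossless.
Decomposition 3: common = {X3, X5, X6}, closure = {X1, X2, X3, X4, X5, X6} → lossless.

Decomposition 1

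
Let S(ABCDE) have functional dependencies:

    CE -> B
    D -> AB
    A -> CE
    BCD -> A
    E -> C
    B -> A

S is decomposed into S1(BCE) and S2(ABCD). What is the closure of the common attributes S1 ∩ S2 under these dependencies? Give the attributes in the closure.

S1 ∩ S2 = {BC}.
B → A applies, adding A
A → CE applies, adding E
Closure: {ABCE}.

ABCE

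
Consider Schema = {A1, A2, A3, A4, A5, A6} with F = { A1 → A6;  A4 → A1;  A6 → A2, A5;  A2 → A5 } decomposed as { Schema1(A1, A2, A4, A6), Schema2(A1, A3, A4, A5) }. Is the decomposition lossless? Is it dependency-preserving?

Lossless test: (A1, A4)⁺ = {A1, A2, A4, A5, A6}, which contains all of one fragment — lossless.
Dependency preservation: the restricted closure of {A6} across the fragments never reaches {A2, A5}, so A6 → A2, A5 cannot be enforced without a join — not preserved.

lossless but not dependency-preserving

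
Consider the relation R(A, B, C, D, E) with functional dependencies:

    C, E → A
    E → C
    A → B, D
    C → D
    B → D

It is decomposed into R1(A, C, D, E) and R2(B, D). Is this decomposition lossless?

Common attributes: R1 ∩ R2 = {D}.
No dependency enlarges {D}, so (D)⁺ = {D}.
The closure contains neither all of R1 = {A, C, D, E} nor all of R2 = {B, D}, so the common attributes are not a superkey of either fragment. The join is lossy.

No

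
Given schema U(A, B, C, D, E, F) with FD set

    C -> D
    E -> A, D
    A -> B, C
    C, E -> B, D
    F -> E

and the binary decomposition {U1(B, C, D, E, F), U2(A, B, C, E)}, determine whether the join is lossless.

Yes

Common attributes: U1 ∩ U2 = {B, C, E}.
Closure of {B, C, E}: C → D applies, adding D; E → A, D applies, adding A. So (B, C, E)⁺ = {A, B, C, D, E}.
This closure contains every attribute of U2, so U1 ∩ U2 → U2. The join is lossless.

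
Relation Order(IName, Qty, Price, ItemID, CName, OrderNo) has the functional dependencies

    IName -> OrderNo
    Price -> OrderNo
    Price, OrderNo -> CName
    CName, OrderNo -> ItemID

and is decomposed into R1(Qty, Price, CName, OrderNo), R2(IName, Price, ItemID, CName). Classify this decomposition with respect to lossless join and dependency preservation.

Lossless test: (Price, CName)⁺ = {Price, ItemID, CName, OrderNo}, which is a superkey of neither fragment — lossy.
Dependency preservation: the restricted closure of {IName} across the fragments never reaches {OrderNo}, so IName → OrderNo cannot be enforced without a join — not preserved.

lossy and not dependency-preserving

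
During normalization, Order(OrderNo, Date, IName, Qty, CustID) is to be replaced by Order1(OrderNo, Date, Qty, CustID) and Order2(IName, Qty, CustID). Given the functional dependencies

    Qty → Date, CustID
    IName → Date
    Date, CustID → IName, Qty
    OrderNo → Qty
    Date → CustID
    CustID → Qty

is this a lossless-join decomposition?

Common attributes: Order1 ∩ Order2 = {Qty, CustID}.
Closure of {Qty, CustID}: Qty → Date, CustID applies, adding Date; Date, CustID → IName, Qty applies, adding IName. So (Qty, CustID)⁺ = {Date, IName, Qty, CustID}.
This closure contains every attribute of Order2, so Order1 ∩ Order2 → Order2. The join is lossless.

Yes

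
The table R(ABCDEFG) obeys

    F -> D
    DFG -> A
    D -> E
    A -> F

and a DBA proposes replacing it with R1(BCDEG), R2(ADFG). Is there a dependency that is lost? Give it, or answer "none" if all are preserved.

F → D lies within R2.
DFG → A lies within R2.
D → E lies within R1.
A → F lies within R2.
Every dependency is enforceable on the fragments, so the decomposition is dependency-preserving.

none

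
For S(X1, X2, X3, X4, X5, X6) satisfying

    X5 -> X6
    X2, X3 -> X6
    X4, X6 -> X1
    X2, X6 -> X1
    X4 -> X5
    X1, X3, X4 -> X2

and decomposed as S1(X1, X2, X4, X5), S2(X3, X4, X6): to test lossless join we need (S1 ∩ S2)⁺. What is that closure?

X1, X4, X5, X6

S1 ∩ S2 = {X4}.
X4 → X5 applies, adding X5
X5 → X6 applies, adding X6
X4, X6 → X1 applies, adding X1
Closure: {X1, X4, X5, X6}.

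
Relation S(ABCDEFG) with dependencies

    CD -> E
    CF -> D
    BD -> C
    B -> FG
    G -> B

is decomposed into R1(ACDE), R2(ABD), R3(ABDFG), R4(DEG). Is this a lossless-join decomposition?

No

Chase test. Columns are ABCDEFG; row i has aⱼ where attribute j ∈ Ri, else bᵢⱼ.
Initial tableau (one row per fragment):
  row 1: a1 b12 a3 a4 a5 b16 b17
  row 2: a1 a2 b23 a4 b25 b26 b27
  row 3: a1 a2 b33 a4 b35 a6 a7
  row 4: b41 b42 b43 a4 a5 b46 a7
Rows 2 and 3 agree on BD; apply BD→C and equate their C entries.
Rows 2 and 3 agree on B; apply B→FG and equate their FG entries.
Rows 2 and 4 agree on G; apply G→B and equate their B entries.
Rows 2 and 3 agree on CD; apply CD→E and equate their E entries.
Rows 2 and 4 agree on BD; apply BD→C and equate their C entries.
Rows 2 and 4 agree on B; apply B→FG and equate their FG entries.
Rows 2 and 4 agree on CD; apply CD→E and equate their E entries.
No row becomes fully distinguished — the join is lossy.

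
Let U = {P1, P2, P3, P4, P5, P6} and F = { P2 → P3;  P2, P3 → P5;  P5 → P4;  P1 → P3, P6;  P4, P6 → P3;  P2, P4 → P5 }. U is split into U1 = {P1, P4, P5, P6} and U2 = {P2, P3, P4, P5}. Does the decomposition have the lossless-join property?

No

Common attributes: U1 ∩ U2 = {P4, P5}.
No dependency enlarges {P4, P5}, so (P4, P5)⁺ = {P4, P5}.
The closure contains neither all of U1 = {P1, P4, P5, P6} nor all of U2 = {P2, P3, P4, P5}, so the common attributes are not a superkey of either fragment. The join is lossy.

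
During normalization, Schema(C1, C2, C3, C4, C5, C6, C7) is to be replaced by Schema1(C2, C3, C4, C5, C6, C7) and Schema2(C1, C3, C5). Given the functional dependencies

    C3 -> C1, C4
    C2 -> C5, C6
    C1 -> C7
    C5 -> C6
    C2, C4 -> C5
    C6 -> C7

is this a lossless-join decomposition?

Common attributes: Schema1 ∩ Schema2 = {C3, C5}.
Closure of {C3, C5}: C3 → C1, C4 applies, adding C1, C4; C1 → C7 applies, adding C7; C5 → C6 applies, adding C6. So (C3, C5)⁺ = {C1, C3, C4, C5, C6, C7}.
This closure contains every attribute of Schema2, so Schema1 ∩ Schema2 → Schema2. The join is lossless.

Yes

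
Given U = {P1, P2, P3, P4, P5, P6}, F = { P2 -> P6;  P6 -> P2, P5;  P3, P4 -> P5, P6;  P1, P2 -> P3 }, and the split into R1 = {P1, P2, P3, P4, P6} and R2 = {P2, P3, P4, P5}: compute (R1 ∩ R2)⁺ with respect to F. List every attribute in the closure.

P2, P3, P4, P5, P6

R1 ∩ R2 = {P2, P3, P4}.
P2 → P6 applies, adding P6
P6 → P2, P5 applies, adding P5
Closure: {P2, P3, P4, P5, P6}.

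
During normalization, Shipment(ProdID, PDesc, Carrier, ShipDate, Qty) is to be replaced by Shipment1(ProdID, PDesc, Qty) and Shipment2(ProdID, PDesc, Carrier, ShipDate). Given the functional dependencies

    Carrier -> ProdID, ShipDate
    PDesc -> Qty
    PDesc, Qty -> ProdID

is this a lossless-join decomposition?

Yes

Common attributes: Shipment1 ∩ Shipment2 = {ProdID, PDesc}.
Closure of {ProdID, PDesc}: PDesc → Qty applies, adding Qty. So (ProdID, PDesc)⁺ = {ProdID, PDesc, Qty}.
This closure contains every attribute of Shipment1, so Shipment1 ∩ Shipment2 → Shipment1. The join is lossless.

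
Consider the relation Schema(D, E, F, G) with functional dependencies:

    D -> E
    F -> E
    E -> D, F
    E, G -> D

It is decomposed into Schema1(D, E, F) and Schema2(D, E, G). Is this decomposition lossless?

Yes

Common attributes: Schema1 ∩ Schema2 = {D, E}.
Closure of {D, E}: E → D, F applies, adding F. So (D, E)⁺ = {D, E, F}.
This closure contains every attribute of Schema1, so Schema1 ∩ Schema2 → Schema1. The join is lossless.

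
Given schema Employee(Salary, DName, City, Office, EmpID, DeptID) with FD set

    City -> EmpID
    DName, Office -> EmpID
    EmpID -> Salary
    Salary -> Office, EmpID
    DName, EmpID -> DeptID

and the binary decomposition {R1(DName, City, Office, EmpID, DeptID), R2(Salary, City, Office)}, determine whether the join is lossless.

Common attributes: R1 ∩ R2 = {City, Office}.
Closure of {City, Office}: City → EmpID applies, adding EmpID; EmpID → Salary applies, adding Salary. So (City, Office)⁺ = {Salary, City, Office, EmpID}.
This closure contains every attribute of R2, so R1 ∩ R2 → R2. The join is lossless.

Yes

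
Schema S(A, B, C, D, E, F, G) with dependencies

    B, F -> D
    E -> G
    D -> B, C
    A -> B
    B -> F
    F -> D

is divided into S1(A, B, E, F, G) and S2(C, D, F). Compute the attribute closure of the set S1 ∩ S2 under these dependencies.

S1 ∩ S2 = {F}.
F → D applies, adding D
D → B, C applies, adding B, C
Closure: {B, C, D, F}.

B, C, D, F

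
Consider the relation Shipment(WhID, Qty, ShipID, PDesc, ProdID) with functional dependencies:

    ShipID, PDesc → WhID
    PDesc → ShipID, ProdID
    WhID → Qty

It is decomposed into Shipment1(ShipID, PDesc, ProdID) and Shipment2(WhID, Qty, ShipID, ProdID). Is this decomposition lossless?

Common attributes: Shipment1 ∩ Shipment2 = {ShipID, ProdID}.
No dependency enlarges {ShipID, ProdID}, so (ShipID, ProdID)⁺ = {ShipID, ProdID}.
The closure contains neither all of Shipment1 = {ShipID, PDesc, ProdID} nor all of Shipment2 = {WhID, Qty, ShipID, ProdID}, so the common attributes are not a superkey of either fragment. The join is lossy.

No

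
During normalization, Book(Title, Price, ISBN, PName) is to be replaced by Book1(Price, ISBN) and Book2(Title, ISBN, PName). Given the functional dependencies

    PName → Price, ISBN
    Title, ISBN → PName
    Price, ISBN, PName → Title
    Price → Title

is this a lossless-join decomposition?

Common attributes: Book1 ∩ Book2 = {ISBN}.
No dependency enlarges {ISBN}, so (ISBN)⁺ = {ISBN}.
The closure contains neither all of Book1 = {Price, ISBN} nor all of Book2 = {Title, ISBN, PName}, so the common attributes are not a superkey of either fragment. The join is lossy.

No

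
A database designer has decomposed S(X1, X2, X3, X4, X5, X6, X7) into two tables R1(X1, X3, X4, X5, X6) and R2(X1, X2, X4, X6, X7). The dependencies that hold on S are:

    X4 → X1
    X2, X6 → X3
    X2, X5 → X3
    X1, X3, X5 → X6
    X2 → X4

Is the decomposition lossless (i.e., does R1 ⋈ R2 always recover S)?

No

Common attributes: R1 ∩ R2 = {X1, X4, X6}.
No dependency enlarges {X1, X4, X6}, so (X1, X4, X6)⁺ = {X1, X4, X6}.
The closure contains neither all of R1 = {X1, X3, X4, X5, X6} nor all of R2 = {X1, X2, X4, X6, X7}, so the common attributes are not a superkey of either fragment. The join is lossy.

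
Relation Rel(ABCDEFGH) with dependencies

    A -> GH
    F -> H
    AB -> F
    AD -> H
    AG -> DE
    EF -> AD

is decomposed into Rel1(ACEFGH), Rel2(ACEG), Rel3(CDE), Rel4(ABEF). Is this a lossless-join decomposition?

No

Chase test. Columns are ABCDEFGH; row i has aⱼ where attribute j ∈ Reli, else bᵢⱼ.
Initial tableau (one row per fragment):
  row 1: a1 b12 a3 b14 a5 a6 a7 a8
  row 2: a1 b22 a3 b24 a5 b26 a7 b28
  row 3: b31 b32 a3 a4 a5 b36 b37 b38
  row 4: a1 a2 b43 b44 a5 a6 b47 b48
Rows 1 and 2 agree on A; apply A→GH and equate their GH entries.
Rows 1 and 4 agree on A; apply A→GH and equate their GH entries.
Rows 1 and 2 agree on AG; apply AG→DE and equate their DE entries.
Rows 1 and 4 agree on AG; apply AG→DE and equate their DE entries.
No row becomes fully distinguished — the join is lossy.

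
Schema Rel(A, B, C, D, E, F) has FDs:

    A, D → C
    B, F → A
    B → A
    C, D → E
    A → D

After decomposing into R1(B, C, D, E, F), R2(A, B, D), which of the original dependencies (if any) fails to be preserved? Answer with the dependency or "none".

Check A, D → C: no single fragment contains all of {A, C, D}, and the restricted closure of {A, D} across the fragments never reaches {C}.
B, F → A is preserved.
B → A is preserved.
C, D → E is preserved.
A → D is preserved.

A, D → C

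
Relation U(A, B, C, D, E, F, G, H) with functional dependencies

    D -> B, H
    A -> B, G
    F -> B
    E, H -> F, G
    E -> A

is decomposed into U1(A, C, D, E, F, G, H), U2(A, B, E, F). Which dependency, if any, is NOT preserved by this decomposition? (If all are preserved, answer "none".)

Check D → B, H: no single fragment contains all of {B, D, H}, and the restricted closure of {D} across the fragments never reaches {B, H}.
A → B, G is preserved.
F → B is preserved.
E, H → F, G is preserved.
E → A is preserved.

D -> B, H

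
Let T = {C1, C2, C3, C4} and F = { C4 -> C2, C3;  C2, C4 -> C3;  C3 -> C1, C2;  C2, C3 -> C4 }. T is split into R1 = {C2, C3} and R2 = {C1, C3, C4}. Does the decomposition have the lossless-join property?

Common attributes: R1 ∩ R2 = {C3}.
Closure of {C3}: C3 → C1, C2 applies, adding C1, C2; C2, C3 → C4 applies, adding C4. So (C3)⁺ = {C1, C2, C3, C4}.
This closure contains every attribute of R1, so R1 ∩ R2 → R1. The join is lossless.

Yes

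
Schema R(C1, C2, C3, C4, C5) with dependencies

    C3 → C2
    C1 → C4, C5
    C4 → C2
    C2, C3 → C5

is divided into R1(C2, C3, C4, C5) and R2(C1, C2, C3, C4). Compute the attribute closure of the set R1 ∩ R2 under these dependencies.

R1 ∩ R2 = {C2, C3, C4}.
C2, C3 → C5 applies, adding C5
Closure: {C2, C3, C4, C5}.

C2, C3, C4, C5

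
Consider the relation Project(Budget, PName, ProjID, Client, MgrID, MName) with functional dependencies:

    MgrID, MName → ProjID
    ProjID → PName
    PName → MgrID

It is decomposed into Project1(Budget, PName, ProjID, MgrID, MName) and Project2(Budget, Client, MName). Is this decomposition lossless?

No

Common attributes: Project1 ∩ Project2 = {Budget, MName}.
No dependency enlarges {Budget, MName}, so (Budget, MName)⁺ = {Budget, MName}.
The closure contains neither all of Project1 = {Budget, PName, ProjID, MgrID, MName} nor all of Project2 = {Budget, Client, MName}, so the common attributes are not a superkey of either fragment. The join is lossy.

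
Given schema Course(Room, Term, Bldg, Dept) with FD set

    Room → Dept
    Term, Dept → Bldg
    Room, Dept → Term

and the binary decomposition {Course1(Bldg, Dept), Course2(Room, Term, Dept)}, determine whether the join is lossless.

No

Common attributes: Course1 ∩ Course2 = {Dept}.
No dependency enlarges {Dept}, so (Dept)⁺ = {Dept}.
The closure contains neither all of Course1 = {Bldg, Dept} nor all of Course2 = {Room, Term, Dept}, so the common attributes are not a superkey of either fragment. The join is lossy.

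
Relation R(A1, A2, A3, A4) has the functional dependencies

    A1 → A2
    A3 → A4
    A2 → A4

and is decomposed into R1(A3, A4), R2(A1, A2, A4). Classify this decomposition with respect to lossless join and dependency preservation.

lossy but dependency-preserving

Lossless test: (A4)⁺ = {A4}, which is a superkey of neither fragment — lossy.
Dependency preservation: every FD's attributes lie within a single fragment, so each can be enforced locally — preserved.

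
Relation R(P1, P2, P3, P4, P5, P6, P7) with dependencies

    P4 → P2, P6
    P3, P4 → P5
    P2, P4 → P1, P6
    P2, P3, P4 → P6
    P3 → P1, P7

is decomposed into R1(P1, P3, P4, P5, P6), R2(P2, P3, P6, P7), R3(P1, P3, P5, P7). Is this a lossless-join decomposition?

No

Chase test. Columns are P1, P2, P3, P4, P5, P6, P7; row i has aⱼ where attribute j ∈ Ri, else bᵢⱼ.
Initial tableau (one row per fragment):
  row 1: a1 b12 a3 a4 a5 a6 b17
  row 2: b21 a2 a3 b24 b25 a6 a7
  row 3: a1 b32 a3 b34 a5 b36 a7
Rows 1 and 2 agree on P3; apply P3→P1, P7 and equate their P1, P7 entries.
No row becomes fully distinguished — the join is lossy.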